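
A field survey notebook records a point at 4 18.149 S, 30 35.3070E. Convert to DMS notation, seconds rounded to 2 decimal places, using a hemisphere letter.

Latitude: fractional minutes 0.14900 × 60 = 8.9400″
Lon: 35.30700′ → 35′ and 0.30700 × 60 = 18.4200″

4°18′8.94″ S, 30°35′18.42″ E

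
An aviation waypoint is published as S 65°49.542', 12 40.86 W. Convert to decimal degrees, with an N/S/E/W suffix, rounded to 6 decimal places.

Latitude: 65 + 49.542/60 = 65.8257000
Longitude: 40.86′ = 0.681000°; total 12.6810000

65.825700° S, 12.681000° W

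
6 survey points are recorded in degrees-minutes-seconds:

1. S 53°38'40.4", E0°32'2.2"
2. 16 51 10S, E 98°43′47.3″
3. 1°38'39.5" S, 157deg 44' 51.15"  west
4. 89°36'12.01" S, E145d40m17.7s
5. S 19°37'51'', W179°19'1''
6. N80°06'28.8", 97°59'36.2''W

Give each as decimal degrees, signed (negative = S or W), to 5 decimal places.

1. -53.64456, 0.53394
2. -16.85278, 98.72981
3. -1.64431, -157.74754
4. -89.60334, 145.67158
5. -19.63083, -179.31694
6. 80.10800, -97.99339

Point 1:
  Lat: 53 + 38/60 + 40.4/3600 = 53.644556
  S → negative
  Longitude: 0° + 32/60 + 2.2/3600 = 0 + 0.533333 + 0.000611 = 0.533944
  E → positive
Point 2:
  Latitude: 51′ + 10″ = 51.16667′; 16 + 51.16667/60 = 16.852778
  hemisphere S, so the sign is −
  Longitude: 98° + 43/60 + 47.3/3600 = 98 + 0.716667 + 0.013139 = 98.729806
  E ⇒ keep positive
Point 3:
  Latitude: 1 + 38/60 + 39.5/3600 = 1.644306
  S → negative
  Longitude: 157° + 44/60 + 51.15/3600 = 157 + 0.733333 + 0.014208 = 157.747542
  W → negative
Point 4:
  Latitude: 89° + 36/60 + 12.01/3600 = 89 + 0.600000 + 0.003336 = 89.603336
  S ⇒ negate
  Lon: 40′ + 17.7″ = 40.29500′; 145 + 40.29500/60 = 145.671583
  E ⇒ keep positive
Point 5:
  Latitude: 37′ + 51″ = 37.85000′; 19 + 37.85000/60 = 19.630833
  S → negative
  Lon: 179 + 19/60 + 1/3600 = 179.316944
  W ⇒ negate
Point 6:
  Latitude: 6′ + 28.8″ = 6.48000′; 80 + 6.48000/60 = 80.108000
  N ⇒ keep positive
  Lon: 97° + 59/60 + 36.2/3600 = 97 + 0.983333 + 0.010056 = 97.993389
  hemisphere W, so the sign is −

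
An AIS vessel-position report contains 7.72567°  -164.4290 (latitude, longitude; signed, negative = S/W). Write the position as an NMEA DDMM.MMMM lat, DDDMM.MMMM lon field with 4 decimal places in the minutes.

0743.5402,N / 16425.7400,W

φ: 7° + 0.725670 × 60 = 7° 43.540200′
Longitude is negative → W; |value| = 164.429000
Longitude: minutes = (164.429000 − 164) × 60 = 25.740000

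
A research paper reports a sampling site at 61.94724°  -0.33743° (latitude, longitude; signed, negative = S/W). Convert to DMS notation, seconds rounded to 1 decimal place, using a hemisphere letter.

61°56′50.1″ N, 0°20′14.7″ W

φ: 0.947240° → 56.83440′; 0.83440 × 60 = 50.064″
Longitude is negative → W; |value| = 0.337430
Lon: whole degrees 0; 20.24580′ → 20′ and 14.748″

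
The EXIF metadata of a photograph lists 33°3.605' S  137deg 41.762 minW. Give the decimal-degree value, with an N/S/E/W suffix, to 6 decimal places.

33.060083° S, 137.696033° W

Latitude: 3.605′ = 0.060083°; total 33.0600833
λ: 137 + 41.762/60 = 137.6960333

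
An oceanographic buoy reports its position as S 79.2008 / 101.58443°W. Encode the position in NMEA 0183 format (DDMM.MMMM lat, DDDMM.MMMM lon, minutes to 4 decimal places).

7912.0480,S / 10135.0658,W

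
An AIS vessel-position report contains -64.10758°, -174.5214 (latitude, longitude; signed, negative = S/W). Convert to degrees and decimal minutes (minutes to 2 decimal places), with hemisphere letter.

64° 6.45′ S, 174° 31.28′ W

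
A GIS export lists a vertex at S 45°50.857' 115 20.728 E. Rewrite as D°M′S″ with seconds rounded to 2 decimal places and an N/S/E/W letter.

φ: fractional minutes 0.85700 × 60 = 51.4200″
Longitude: fractional minutes 0.72800 × 60 = 43.6800″

45°50′51.42″ S, 115°20′43.68″ E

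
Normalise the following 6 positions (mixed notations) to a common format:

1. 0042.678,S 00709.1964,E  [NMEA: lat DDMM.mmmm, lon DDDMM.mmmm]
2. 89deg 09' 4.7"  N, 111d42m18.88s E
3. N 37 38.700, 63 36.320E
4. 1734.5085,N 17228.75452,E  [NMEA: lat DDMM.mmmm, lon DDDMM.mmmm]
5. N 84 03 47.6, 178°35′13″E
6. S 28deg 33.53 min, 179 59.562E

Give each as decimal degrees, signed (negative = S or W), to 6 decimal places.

Point 1:
  φ: degrees = first 2 digits = 0, minutes = 42.678; 0 + 42.678/60 = 0.7113000
  S → negative
  λ: split at 3 digits → 007° and 9.1964′; 7 + 9.1964/60 = 7.1532733
  E → positive
Point 2:
  Latitude: 89 + 9/60 + 4.7/3600 = 89.1513056
  N → positive
  Longitude: 42′ + 18.88″ = 42.31467′; 111 + 42.31467/60 = 111.7052444
  E ⇒ keep positive
Point 3:
  Latitude: 38.7′ = 0.645000°; total 37.6450000
  N → positive
  Lon: 63 + 36.32/60 = 63.6053333
  E → positive
Point 4:
  Lat: degrees = first 2 digits = 17, minutes = 34.5085; 17 + 34.5085/60 = 17.5751417
  N ⇒ keep positive
  Lon: degrees = first 3 digits = 172, minutes = 28.75452; 172 + 28.75452/60 = 172.4792420
  E → positive
Point 5:
  Lat: 3′ + 47.6″ = 3.79333′; 84 + 3.79333/60 = 84.0632222
  N → positive
  Lon: 178° + 35/60 + 13/3600 = 178 + 0.583333 + 0.003611 = 178.5869444
  E → positive
Point 6:
  Latitude: 33.53′ = 0.558833°; total 28.5588333
  S ⇒ negate
  Lon: 59.562′ = 0.992700°; total 179.9927000
  E → positive

1. -0.711300, 7.153273
2. 89.151306, 111.705244
3. 37.645000, 63.605333
4. 17.575142, 172.479242
5. 84.063222, 178.586944
6. -28.558833, 179.992700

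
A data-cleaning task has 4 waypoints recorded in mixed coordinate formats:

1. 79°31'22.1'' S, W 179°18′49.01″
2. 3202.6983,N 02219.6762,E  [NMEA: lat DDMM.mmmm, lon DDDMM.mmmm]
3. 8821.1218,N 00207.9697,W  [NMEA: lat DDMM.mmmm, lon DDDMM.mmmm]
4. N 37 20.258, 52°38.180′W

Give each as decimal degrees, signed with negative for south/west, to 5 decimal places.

1. -79.52281, -179.31361
2. 32.04497, 22.32794
3. 88.35203, -2.13283
4. 37.33763, -52.63633

Point 1:
  φ: 31′ + 22.1″ = 31.36833′; 79 + 31.36833/60 = 79.522806
  hemisphere S, so the sign is −
  Longitude: 179° + 18/60 + 49.01/3600 = 179 + 0.300000 + 0.013614 = 179.313614
  hemisphere W, so the sign is −
Point 2:
  φ: degrees = first 2 digits = 32, minutes = 2.6983; 32 + 2.6983/60 = 32.044972
  N → positive
  λ: split at 3 digits → 022° and 19.6762′; 22 + 19.6762/60 = 22.327937
  E → positive
Point 3:
  φ: split at 2 digits → 88° and 21.1218′; 88 + 21.1218/60 = 88.352030
  N ⇒ keep positive
  Lon: degrees = first 3 digits = 2, minutes = 7.9697; 2 + 7.9697/60 = 2.132828
  W → negative
Point 4:
  Latitude: 20.258′ = 0.337633°; total 37.337633
  N ⇒ keep positive
  λ: 38.18′ = 0.636333°; total 52.636333
  hemisphere W, so the sign is −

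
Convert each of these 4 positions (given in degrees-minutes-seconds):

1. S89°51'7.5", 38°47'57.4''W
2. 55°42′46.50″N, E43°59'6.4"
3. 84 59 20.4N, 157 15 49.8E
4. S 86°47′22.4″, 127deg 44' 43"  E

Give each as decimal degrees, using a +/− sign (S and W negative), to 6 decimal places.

Point 1:
  Latitude: 89° + 51/60 + 7.5/3600 = 89 + 0.850000 + 0.002083 = 89.8520833
  S ⇒ negate
  λ: 38° + 47/60 + 57.4/3600 = 38 + 0.783333 + 0.015944 = 38.7992778
  hemisphere W, so the sign is −
Point 2:
  Lat: 42′ + 46.5″ = 42.77500′; 55 + 42.77500/60 = 55.7129167
  N → positive
  Longitude: 43° + 59/60 + 6.4/3600 = 43 + 0.983333 + 0.001778 = 43.9851111
  E → positive
Point 3:
  φ: 84 + 59/60 + 20.4/3600 = 84.9890000
  N → positive
  Longitude: 157 + 15/60 + 49.8/3600 = 157.2638333
  E ⇒ keep positive
Point 4:
  φ: 47′ + 22.4″ = 47.37333′; 86 + 47.37333/60 = 86.7895556
  S → negative
  λ: 44′ + 43″ = 44.71667′; 127 + 44.71667/60 = 127.7452778
  E → positive

1. -89.852083, -38.799278
2. 55.712917, 43.985111
3. 84.989000, 157.263833
4. -86.789556, 127.745278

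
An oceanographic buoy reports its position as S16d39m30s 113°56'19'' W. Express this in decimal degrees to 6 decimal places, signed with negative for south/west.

-16.658333, -113.938611

Latitude: 16 + 39/60 + 30/3600 = 16.6583333
S → negative
Lon: 113° + 56/60 + 19/3600 = 113 + 0.933333 + 0.005278 = 113.9386111
W ⇒ negate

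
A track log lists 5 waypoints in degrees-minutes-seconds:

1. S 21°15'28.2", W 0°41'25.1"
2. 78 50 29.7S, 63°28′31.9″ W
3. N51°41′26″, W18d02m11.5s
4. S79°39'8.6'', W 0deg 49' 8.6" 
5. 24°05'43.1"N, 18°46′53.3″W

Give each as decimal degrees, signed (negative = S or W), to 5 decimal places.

1. -21.25783, -0.69031
2. -78.84158, -63.47553
3. 51.69056, -18.03653
4. -79.65239, -0.81906
5. 24.09531, -18.78147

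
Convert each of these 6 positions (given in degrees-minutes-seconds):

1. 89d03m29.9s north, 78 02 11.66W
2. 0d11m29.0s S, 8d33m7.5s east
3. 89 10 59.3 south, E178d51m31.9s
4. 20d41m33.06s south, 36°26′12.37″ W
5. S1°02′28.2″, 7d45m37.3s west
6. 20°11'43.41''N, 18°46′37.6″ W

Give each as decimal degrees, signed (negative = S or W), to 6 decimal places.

Point 1:
  φ: 89 + 3/60 + 29.9/3600 = 89.0583056
  N ⇒ keep positive
  Longitude: 2′ + 11.66″ = 2.19433′; 78 + 2.19433/60 = 78.0365722
  W → negative
Point 2:
  Lat: 11′ + 29″ = 11.48333′; 0 + 11.48333/60 = 0.1913889
  S → negative
  Longitude: 8 + 33/60 + 7.5/3600 = 8.5520833
  E ⇒ keep positive
Point 3:
  Lat: 89° + 10/60 + 59.3/3600 = 89 + 0.166667 + 0.016472 = 89.1831389
  S → negative
  λ: 178 + 51/60 + 31.9/3600 = 178.8588611
  E ⇒ keep positive
Point 4:
  Lat: 20° + 41/60 + 33.06/3600 = 20 + 0.683333 + 0.009183 = 20.6925167
  S → negative
  λ: 36 + 26/60 + 12.37/3600 = 36.4367694
  hemisphere W, so the sign is −
Point 5:
  Lat: 1 + 2/60 + 28.2/3600 = 1.0411667
  hemisphere S, so the sign is −
  Lon: 7° + 45/60 + 37.3/3600 = 7 + 0.750000 + 0.010361 = 7.7603611
  W → negative
Point 6:
  Latitude: 20° + 11/60 + 43.41/3600 = 20 + 0.183333 + 0.012058 = 20.1953917
  N → positive
  Longitude: 18 + 46/60 + 37.6/3600 = 18.7771111
  W ⇒ negate

1. 89.058306, -78.036572
2. -0.191389, 8.552083
3. -89.183139, 178.858861
4. -20.692517, -36.436769
5. -1.041167, -7.760361
6. 20.195392, -18.777111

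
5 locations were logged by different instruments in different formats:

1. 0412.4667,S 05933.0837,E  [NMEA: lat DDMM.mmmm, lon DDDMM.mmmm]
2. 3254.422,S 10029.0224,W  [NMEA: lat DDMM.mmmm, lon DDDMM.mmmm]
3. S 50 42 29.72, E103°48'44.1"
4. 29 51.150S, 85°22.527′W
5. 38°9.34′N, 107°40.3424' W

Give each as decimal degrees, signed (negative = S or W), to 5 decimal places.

Point 1:
  φ: split at 2 digits → 04° and 12.4667′; 4 + 12.4667/60 = 4.207778
  S → negative
  Longitude: degrees = first 3 digits = 59, minutes = 33.0837; 59 + 33.0837/60 = 59.551395
  E → positive
Point 2:
  Lat: split at 2 digits → 32° and 54.422′; 32 + 54.422/60 = 32.907033
  S → negative
  Lon: split at 3 digits → 100° and 29.0224′; 100 + 29.0224/60 = 100.483707
  W → negative
Point 3:
  Latitude: 50 + 42/60 + 29.72/3600 = 50.708256
  S → negative
  Lon: 103° + 48/60 + 44.1/3600 = 103 + 0.800000 + 0.012250 = 103.812250
  E → positive
Point 4:
  Lat: 29 + 51.15/60 = 29.852500
  hemisphere S, so the sign is −
  Lon: 22.527′ = 0.375450°; total 85.375450
  W ⇒ negate
Point 5:
  Latitude: 38 + 9.34/60 = 38.155667
  N ⇒ keep positive
  λ: 107 + 40.3424/60 = 107.672373
  W ⇒ negate

1. -4.20778, 59.55140
2. -32.90703, -100.48371
3. -50.70826, 103.81225
4. -29.85250, -85.37545
5. 38.15567, -107.67237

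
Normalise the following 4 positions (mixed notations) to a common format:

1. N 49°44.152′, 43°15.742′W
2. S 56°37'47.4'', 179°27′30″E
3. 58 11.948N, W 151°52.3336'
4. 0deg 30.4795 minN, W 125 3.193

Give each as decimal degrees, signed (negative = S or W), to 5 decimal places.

Point 1:
  Latitude: 44.152′ = 0.735867°; total 49.735867
  N ⇒ keep positive
  Longitude: 15.742′ = 0.262367°; total 43.262367
  W → negative
Point 2:
  φ: 56° + 37/60 + 47.4/3600 = 56 + 0.616667 + 0.013167 = 56.629833
  S → negative
  Lon: 179° + 27/60 + 30/3600 = 179 + 0.450000 + 0.008333 = 179.458333
  E → positive
Point 3:
  Latitude: 11.948′ = 0.199133°; total 58.199133
  N → positive
  λ: 151 + 52.3336/60 = 151.872227
  hemisphere W, so the sign is −
Point 4:
  Lat: 0 + 30.4795/60 = 0.507992
  N → positive
  Lon: 125 + 3.193/60 = 125.053217
  W → negative

1. 49.73587, -43.26237
2. -56.62983, 179.45833
3. 58.19913, -151.87223
4. 0.50799, -125.05322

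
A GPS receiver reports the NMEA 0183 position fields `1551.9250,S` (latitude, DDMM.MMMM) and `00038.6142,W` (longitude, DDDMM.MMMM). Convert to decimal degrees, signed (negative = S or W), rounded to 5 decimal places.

-15.86542, -0.64357

Latitude: degrees = first 2 digits = 15, minutes = 51.925; 15 + 51.925/60 = 15.865417
S ⇒ negate
λ: split at 3 digits → 000° and 38.6142′; 0 + 38.6142/60 = 0.643570
hemisphere W, so the sign is −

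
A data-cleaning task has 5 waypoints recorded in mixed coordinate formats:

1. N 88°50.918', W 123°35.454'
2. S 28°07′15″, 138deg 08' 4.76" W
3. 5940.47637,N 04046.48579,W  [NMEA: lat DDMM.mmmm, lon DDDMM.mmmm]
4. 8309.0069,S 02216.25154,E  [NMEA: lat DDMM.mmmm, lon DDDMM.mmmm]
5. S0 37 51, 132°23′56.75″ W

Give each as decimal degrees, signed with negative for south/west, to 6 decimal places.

1. 88.848633, -123.590900
2. -28.120833, -138.134656
3. 59.674606, -40.774763
4. -83.150115, 22.270859
5. -0.630833, -132.399097

Point 1:
  Lat: 88 + 50.918/60 = 88.8486333
  N ⇒ keep positive
  Longitude: 123 + 35.454/60 = 123.5909000
  W → negative
Point 2:
  Lat: 7′ + 15″ = 7.25000′; 28 + 7.25000/60 = 28.1208333
  S → negative
  λ: 138 + 8/60 + 4.76/3600 = 138.1346556
  hemisphere W, so the sign is −
Point 3:
  Lat: degrees = first 2 digits = 59, minutes = 40.47637; 59 + 40.47637/60 = 59.6746062
  N → positive
  λ: split at 3 digits → 040° and 46.48579′; 40 + 46.48579/60 = 40.7747632
  W → negative
Point 4:
  φ: degrees = first 2 digits = 83, minutes = 9.0069; 83 + 9.0069/60 = 83.1501150
  S → negative
  λ: split at 3 digits → 022° and 16.25154′; 22 + 16.25154/60 = 22.2708590
  E ⇒ keep positive
Point 5:
  Lat: 37′ + 51″ = 37.85000′; 0 + 37.85000/60 = 0.6308333
  hemisphere S, so the sign is −
  Longitude: 23′ + 56.75″ = 23.94583′; 132 + 23.94583/60 = 132.3990972
  W → negative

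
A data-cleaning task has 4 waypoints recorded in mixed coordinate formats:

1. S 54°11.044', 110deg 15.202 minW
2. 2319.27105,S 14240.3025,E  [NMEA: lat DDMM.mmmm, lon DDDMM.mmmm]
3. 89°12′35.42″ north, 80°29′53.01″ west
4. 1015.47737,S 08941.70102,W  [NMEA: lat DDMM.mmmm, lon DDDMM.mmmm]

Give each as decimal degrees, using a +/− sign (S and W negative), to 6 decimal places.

1. -54.184067, -110.253367
2. -23.321184, 142.671708
3. 89.209839, -80.498058
4. -10.257956, -89.695017

Point 1:
  Lat: 54 + 11.044/60 = 54.1840667
  S ⇒ negate
  Longitude: 110 + 15.202/60 = 110.2533667
  W ⇒ negate
Point 2:
  Lat: degrees = first 2 digits = 23, minutes = 19.27105; 23 + 19.27105/60 = 23.3211842
  hemisphere S, so the sign is −
  λ: split at 3 digits → 142° and 40.3025′; 142 + 40.3025/60 = 142.6717083
  E ⇒ keep positive
Point 3:
  Lat: 89 + 12/60 + 35.42/3600 = 89.2098389
  N → positive
  Longitude: 80° + 29/60 + 53.01/3600 = 80 + 0.483333 + 0.014725 = 80.4980583
  W → negative
Point 4:
  Latitude: split at 2 digits → 10° and 15.47737′; 10 + 15.47737/60 = 10.2579562
  S → negative
  λ: degrees = first 3 digits = 89, minutes = 41.70102; 89 + 41.70102/60 = 89.6950170
  W → negative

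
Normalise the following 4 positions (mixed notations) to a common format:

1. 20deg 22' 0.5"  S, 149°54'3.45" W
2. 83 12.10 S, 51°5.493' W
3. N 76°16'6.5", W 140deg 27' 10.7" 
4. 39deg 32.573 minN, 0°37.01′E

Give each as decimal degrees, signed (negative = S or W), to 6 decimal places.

Point 1:
  Lat: 20° + 22/60 + 0.5/3600 = 20 + 0.366667 + 0.000139 = 20.3668056
  S ⇒ negate
  Longitude: 54′ + 3.45″ = 54.05750′; 149 + 54.05750/60 = 149.9009583
  hemisphere W, so the sign is −
Point 2:
  Lat: 12.1′ = 0.201667°; total 83.2016667
  S → negative
  Lon: 5.493′ = 0.091550°; total 51.0915500
  W ⇒ negate
Point 3:
  Latitude: 16′ + 6.5″ = 16.10833′; 76 + 16.10833/60 = 76.2684722
  N → positive
  λ: 140° + 27/60 + 10.7/3600 = 140 + 0.450000 + 0.002972 = 140.4529722
  W → negative
Point 4:
  φ: 32.573′ = 0.542883°; total 39.5428833
  N ⇒ keep positive
  Lon: 0 + 37.01/60 = 0.6168333
  E ⇒ keep positive

1. -20.366806, -149.900958
2. -83.201667, -51.091550
3. 76.268472, -140.452972
4. 39.542883, 0.616833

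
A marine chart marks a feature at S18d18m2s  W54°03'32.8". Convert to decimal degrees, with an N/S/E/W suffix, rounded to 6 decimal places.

18.300556° S, 54.059111° W

Lat: 18′ + 2″ = 18.03333′; 18 + 18.03333/60 = 18.3005556
Lon: 3′ + 32.8″ = 3.54667′; 54 + 3.54667/60 = 54.0591111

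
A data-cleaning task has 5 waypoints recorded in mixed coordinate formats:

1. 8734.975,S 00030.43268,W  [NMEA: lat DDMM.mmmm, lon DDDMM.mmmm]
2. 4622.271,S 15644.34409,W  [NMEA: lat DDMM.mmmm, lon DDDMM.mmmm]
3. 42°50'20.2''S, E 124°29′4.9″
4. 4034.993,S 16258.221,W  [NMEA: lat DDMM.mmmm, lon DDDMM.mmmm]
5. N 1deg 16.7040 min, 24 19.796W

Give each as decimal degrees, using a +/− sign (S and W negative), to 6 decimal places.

1. -87.582917, -0.507211
2. -46.371183, -156.739068
3. -42.838944, 124.484694
4. -40.583217, -162.970350
5. 1.278400, -24.329933

Point 1:
  Lat: split at 2 digits → 87° and 34.975′; 87 + 34.975/60 = 87.5829167
  S ⇒ negate
  Lon: split at 3 digits → 000° and 30.43268′; 0 + 30.43268/60 = 0.5072113
  hemisphere W, so the sign is −
Point 2:
  Latitude: split at 2 digits → 46° and 22.271′; 46 + 22.271/60 = 46.3711833
  hemisphere S, so the sign is −
  λ: degrees = first 3 digits = 156, minutes = 44.34409; 156 + 44.34409/60 = 156.7390682
  W → negative
Point 3:
  Lat: 42° + 50/60 + 20.2/3600 = 42 + 0.833333 + 0.005611 = 42.8389444
  S ⇒ negate
  Longitude: 124° + 29/60 + 4.9/3600 = 124 + 0.483333 + 0.001361 = 124.4846944
  E ⇒ keep positive
Point 4:
  Lat: split at 2 digits → 40° and 34.993′; 40 + 34.993/60 = 40.5832167
  hemisphere S, so the sign is −
  λ: split at 3 digits → 162° and 58.221′; 162 + 58.221/60 = 162.9703500
  W → negative
Point 5:
  Latitude: 1 + 16.704/60 = 1.2784000
  N → positive
  Longitude: 19.796′ = 0.329933°; total 24.3299333
  hemisphere W, so the sign is −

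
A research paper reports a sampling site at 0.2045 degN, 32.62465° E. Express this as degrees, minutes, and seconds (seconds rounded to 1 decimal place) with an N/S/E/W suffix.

φ: whole degrees 0; 12.27000′ → 12′ and 16.200″
Longitude: 0.624650° → 37.47900′; 0.47900 × 60 = 28.740″

0°12′16.2″ N, 32°37′28.7″ E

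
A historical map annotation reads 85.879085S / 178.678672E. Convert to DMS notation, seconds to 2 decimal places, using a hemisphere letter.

φ: 0.879085° → 52.74510′; 0.74510 × 60 = 44.7060″
Longitude: 0.678672 × 60 = 40.72032′ → 40′, remainder × 60 = 43.2192″

85°52′44.71″ S, 178°40′43.22″ E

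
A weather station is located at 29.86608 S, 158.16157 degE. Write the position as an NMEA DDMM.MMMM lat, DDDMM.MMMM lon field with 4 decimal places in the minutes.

2951.9648,S / 15809.6942,E

Latitude: minutes = (29.866080 − 29) × 60 = 51.964800
Lon: 158° + 0.161570 × 60 = 158° 9.694200′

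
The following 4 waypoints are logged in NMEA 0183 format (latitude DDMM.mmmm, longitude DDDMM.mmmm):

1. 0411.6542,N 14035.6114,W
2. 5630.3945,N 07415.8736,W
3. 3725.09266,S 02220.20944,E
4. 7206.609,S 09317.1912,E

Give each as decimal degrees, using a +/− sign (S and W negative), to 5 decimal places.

Point 1:
  φ: split at 2 digits → 04° and 11.6542′; 4 + 11.6542/60 = 4.194237
  N ⇒ keep positive
  λ: split at 3 digits → 140° and 35.6114′; 140 + 35.6114/60 = 140.593523
  hemisphere W, so the sign is −
Point 2:
  Lat: degrees = first 2 digits = 56, minutes = 30.3945; 56 + 30.3945/60 = 56.506575
  N → positive
  λ: split at 3 digits → 074° and 15.8736′; 74 + 15.8736/60 = 74.264560
  hemisphere W, so the sign is −
Point 3:
  Lat: split at 2 digits → 37° and 25.09266′; 37 + 25.09266/60 = 37.418211
  hemisphere S, so the sign is −
  λ: split at 3 digits → 022° and 20.20944′; 22 + 20.20944/60 = 22.336824
  E → positive
Point 4:
  Lat: split at 2 digits → 72° and 6.609′; 72 + 6.609/60 = 72.110150
  hemisphere S, so the sign is −
  Longitude: split at 3 digits → 093° and 17.1912′; 93 + 17.1912/60 = 93.286520
  E → positive

1. 4.19424, -140.59352
2. 56.50658, -74.26456
3. -37.41821, 22.33682
4. -72.11015, 93.28652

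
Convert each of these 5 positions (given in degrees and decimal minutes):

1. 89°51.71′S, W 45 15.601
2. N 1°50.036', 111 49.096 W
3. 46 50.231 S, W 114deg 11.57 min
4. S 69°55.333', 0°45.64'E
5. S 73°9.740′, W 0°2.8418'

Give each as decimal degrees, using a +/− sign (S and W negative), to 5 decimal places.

1. -89.86183, -45.26002
2. 1.83393, -111.81827
3. -46.83718, -114.19283
4. -69.92222, 0.76067
5. -73.16233, -0.04736

Point 1:
  Latitude: 89 + 51.71/60 = 89.861833
  S ⇒ negate
  Longitude: 15.601′ = 0.260017°; total 45.260017
  hemisphere W, so the sign is −
Point 2:
  φ: 1 + 50.036/60 = 1.833933
  N → positive
  Lon: 49.096′ = 0.818267°; total 111.818267
  W → negative
Point 3:
  Lat: 46 + 50.231/60 = 46.837183
  S ⇒ negate
  Lon: 11.57′ = 0.192833°; total 114.192833
  W ⇒ negate
Point 4:
  Lat: 69 + 55.333/60 = 69.922217
  S → negative
  λ: 45.64′ = 0.760667°; total 0.760667
  E ⇒ keep positive
Point 5:
  Latitude: 73 + 9.74/60 = 73.162333
  S ⇒ negate
  Lon: 0 + 2.8418/60 = 0.047363
  hemisphere W, so the sign is −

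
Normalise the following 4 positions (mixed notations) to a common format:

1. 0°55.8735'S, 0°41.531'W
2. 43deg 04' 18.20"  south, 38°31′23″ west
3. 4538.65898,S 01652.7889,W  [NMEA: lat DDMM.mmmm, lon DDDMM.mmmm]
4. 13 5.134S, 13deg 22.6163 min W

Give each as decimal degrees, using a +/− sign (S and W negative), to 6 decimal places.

1. -0.931225, -0.692183
2. -43.071722, -38.523056
3. -45.644316, -16.879815
4. -13.085567, -13.376938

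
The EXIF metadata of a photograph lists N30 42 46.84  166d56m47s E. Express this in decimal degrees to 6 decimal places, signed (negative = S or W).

Latitude: 30 + 42/60 + 46.84/3600 = 30.7130111
N ⇒ keep positive
Longitude: 166 + 56/60 + 47/3600 = 166.9463889
E ⇒ keep positive

30.713011, 166.946389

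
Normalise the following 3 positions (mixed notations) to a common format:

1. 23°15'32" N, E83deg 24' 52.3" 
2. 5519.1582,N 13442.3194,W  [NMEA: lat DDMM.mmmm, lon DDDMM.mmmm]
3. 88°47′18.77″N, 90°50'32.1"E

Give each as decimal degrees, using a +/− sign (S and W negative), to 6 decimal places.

1. 23.258889, 83.414528
2. 55.319303, -134.705323
3. 88.788547, 90.842250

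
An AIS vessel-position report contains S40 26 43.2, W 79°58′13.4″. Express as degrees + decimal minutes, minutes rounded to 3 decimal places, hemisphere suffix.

Lat: 26 + 43.2/60 = 26.72000′
Longitude: seconds/60 = 0.22333; minutes = 58 + 0.22333 = 58.22333

40° 26.720′ S, 79° 58.223′ W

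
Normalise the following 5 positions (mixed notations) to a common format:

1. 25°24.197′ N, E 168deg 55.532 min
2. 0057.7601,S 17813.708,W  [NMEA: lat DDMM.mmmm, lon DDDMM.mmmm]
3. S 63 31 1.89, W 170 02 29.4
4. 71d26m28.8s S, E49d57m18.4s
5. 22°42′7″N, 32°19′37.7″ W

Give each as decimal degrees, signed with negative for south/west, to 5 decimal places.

1. 25.40328, 168.92553
2. -0.96267, -178.22847
3. -63.51719, -170.04150
4. -71.44133, 49.95511
5. 22.70194, -32.32714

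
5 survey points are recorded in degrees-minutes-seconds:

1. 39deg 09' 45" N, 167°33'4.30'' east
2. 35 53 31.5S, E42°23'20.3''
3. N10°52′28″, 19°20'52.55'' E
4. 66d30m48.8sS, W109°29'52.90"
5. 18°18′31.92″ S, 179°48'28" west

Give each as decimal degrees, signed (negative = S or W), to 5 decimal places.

Point 1:
  φ: 9′ + 45″ = 9.75000′; 39 + 9.75000/60 = 39.162500
  N ⇒ keep positive
  Lon: 167 + 33/60 + 4.3/3600 = 167.551194
  E → positive
Point 2:
  φ: 35° + 53/60 + 31.5/3600 = 35 + 0.883333 + 0.008750 = 35.892083
  S ⇒ negate
  λ: 42 + 23/60 + 20.3/3600 = 42.388972
  E ⇒ keep positive
Point 3:
  φ: 52′ + 28″ = 52.46667′; 10 + 52.46667/60 = 10.874444
  N → positive
  λ: 19° + 20/60 + 52.55/3600 = 19 + 0.333333 + 0.014597 = 19.347931
  E ⇒ keep positive
Point 4:
  Latitude: 30′ + 48.8″ = 30.81333′; 66 + 30.81333/60 = 66.513556
  hemisphere S, so the sign is −
  Longitude: 109 + 29/60 + 52.9/3600 = 109.498028
  W → negative
Point 5:
  φ: 18 + 18/60 + 31.92/3600 = 18.308867
  hemisphere S, so the sign is −
  Longitude: 48′ + 28″ = 48.46667′; 179 + 48.46667/60 = 179.807778
  W → negative

1. 39.16250, 167.55119
2. -35.89208, 42.38897
3. 10.87444, 19.34793
4. -66.51356, -109.49803
5. -18.30887, -179.80778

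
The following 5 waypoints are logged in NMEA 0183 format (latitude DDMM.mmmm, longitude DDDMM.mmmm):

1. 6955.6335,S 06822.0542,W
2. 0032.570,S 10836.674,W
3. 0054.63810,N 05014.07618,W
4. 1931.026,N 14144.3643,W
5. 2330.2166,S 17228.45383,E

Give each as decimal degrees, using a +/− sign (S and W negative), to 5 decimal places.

1. -69.92723, -68.36757
2. -0.54283, -108.61123
3. 0.91064, -50.23460
4. 19.51710, -141.73941
5. -23.50361, 172.47423

Point 1:
  φ: split at 2 digits → 69° and 55.6335′; 69 + 55.6335/60 = 69.927225
  S → negative
  Lon: degrees = first 3 digits = 68, minutes = 22.0542; 68 + 22.0542/60 = 68.367570
  hemisphere W, so the sign is −
Point 2:
  Lat: split at 2 digits → 00° and 32.57′; 0 + 32.57/60 = 0.542833
  hemisphere S, so the sign is −
  λ: degrees = first 3 digits = 108, minutes = 36.674; 108 + 36.674/60 = 108.611233
  W → negative
Point 3:
  Lat: degrees = first 2 digits = 0, minutes = 54.6381; 0 + 54.6381/60 = 0.910635
  N ⇒ keep positive
  λ: degrees = first 3 digits = 50, minutes = 14.07618; 50 + 14.07618/60 = 50.234603
  hemisphere W, so the sign is −
Point 4:
  Lat: split at 2 digits → 19° and 31.026′; 19 + 31.026/60 = 19.517100
  N ⇒ keep positive
  Longitude: degrees = first 3 digits = 141, minutes = 44.3643; 141 + 44.3643/60 = 141.739405
  W → negative
Point 5:
  Latitude: split at 2 digits → 23° and 30.2166′; 23 + 30.2166/60 = 23.503610
  hemisphere S, so the sign is −
  Longitude: split at 3 digits → 172° and 28.45383′; 172 + 28.45383/60 = 172.474231
  E → positive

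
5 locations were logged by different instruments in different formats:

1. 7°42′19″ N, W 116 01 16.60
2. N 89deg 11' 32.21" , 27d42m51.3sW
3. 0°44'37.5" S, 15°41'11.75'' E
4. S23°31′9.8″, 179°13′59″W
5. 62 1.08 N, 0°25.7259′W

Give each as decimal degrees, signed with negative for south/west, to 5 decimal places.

Point 1:
  φ: 7 + 42/60 + 19/3600 = 7.705278
  N → positive
  Longitude: 1′ + 16.6″ = 1.27667′; 116 + 1.27667/60 = 116.021278
  W → negative
Point 2:
  Latitude: 89 + 11/60 + 32.21/3600 = 89.192281
  N ⇒ keep positive
  Longitude: 27 + 42/60 + 51.3/3600 = 27.714250
  W ⇒ negate
Point 3:
  φ: 0 + 44/60 + 37.5/3600 = 0.743750
  hemisphere S, so the sign is −
  Lon: 15 + 41/60 + 11.75/3600 = 15.686597
  E → positive
Point 4:
  φ: 23° + 31/60 + 9.8/3600 = 23 + 0.516667 + 0.002722 = 23.519389
  S ⇒ negate
  Longitude: 13′ + 59″ = 13.98333′; 179 + 13.98333/60 = 179.233056
  hemisphere W, so the sign is −
Point 5:
  φ: 62 + 1.08/60 = 62.018000
  N → positive
  λ: 25.7259′ = 0.428765°; total 0.428765
  W ⇒ negate

1. 7.70528, -116.02128
2. 89.19228, -27.71425
3. -0.74375, 15.68660
4. -23.51939, -179.23306
5. 62.01800, -0.42877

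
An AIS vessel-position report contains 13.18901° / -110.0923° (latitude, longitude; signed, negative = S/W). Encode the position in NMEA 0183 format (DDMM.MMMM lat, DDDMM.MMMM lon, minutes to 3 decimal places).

Lat: fractional part 0.189010 → 11.34060 minutes
Longitude is negative → W; |value| = 110.092300
λ: minutes = (110.092300 − 110) × 60 = 5.53800

1311.341,N / 11005.538,W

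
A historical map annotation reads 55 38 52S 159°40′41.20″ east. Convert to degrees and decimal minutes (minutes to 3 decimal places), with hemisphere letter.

φ: seconds/60 = 0.86667; minutes = 38 + 0.86667 = 38.86667
λ: seconds/60 = 0.68667; minutes = 40 + 0.68667 = 40.68667

55° 38.867′ S, 159° 40.687′ E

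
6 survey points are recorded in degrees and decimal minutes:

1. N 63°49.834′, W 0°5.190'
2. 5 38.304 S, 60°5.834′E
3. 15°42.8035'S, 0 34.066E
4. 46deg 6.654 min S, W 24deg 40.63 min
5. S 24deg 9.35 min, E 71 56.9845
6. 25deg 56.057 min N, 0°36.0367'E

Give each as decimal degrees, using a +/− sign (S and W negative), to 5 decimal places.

1. 63.83057, -0.08650
2. -5.63840, 60.09723
3. -15.71339, 0.56777
4. -46.11090, -24.67717
5. -24.15583, 71.94974
6. 25.93428, 0.60061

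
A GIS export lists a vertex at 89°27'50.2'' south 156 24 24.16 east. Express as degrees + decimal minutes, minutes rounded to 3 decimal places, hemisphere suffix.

89° 27.837′ S, 156° 24.403′ E

Lat: seconds/60 = 0.83667; minutes = 27 + 0.83667 = 27.83667
Longitude: 24 + 24.16/60 = 24.40267′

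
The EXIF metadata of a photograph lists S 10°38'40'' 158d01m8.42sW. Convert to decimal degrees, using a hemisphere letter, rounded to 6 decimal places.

10.644444° S, 158.019006° W

φ: 10° + 38/60 + 40/3600 = 10 + 0.633333 + 0.011111 = 10.6444444
λ: 1′ + 8.42″ = 1.14033′; 158 + 1.14033/60 = 158.0190056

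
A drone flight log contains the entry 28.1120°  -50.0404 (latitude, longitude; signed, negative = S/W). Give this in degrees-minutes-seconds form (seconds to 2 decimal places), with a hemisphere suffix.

Lat: 0.112000 × 60 = 6.72000′ → 6′, remainder × 60 = 43.2000″
Longitude is negative → W; |value| = 50.040400
Longitude: 0.040400° → 2.42400′; 0.42400 × 60 = 25.4400″

28°06′43.20″ N, 50°02′25.44″ W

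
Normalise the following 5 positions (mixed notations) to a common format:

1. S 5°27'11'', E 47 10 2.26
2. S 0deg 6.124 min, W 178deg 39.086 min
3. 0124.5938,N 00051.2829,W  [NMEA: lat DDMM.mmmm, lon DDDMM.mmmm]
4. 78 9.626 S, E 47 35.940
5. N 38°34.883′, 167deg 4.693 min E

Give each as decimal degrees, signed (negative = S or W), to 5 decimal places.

Point 1:
  Lat: 5° + 27/60 + 11/3600 = 5 + 0.450000 + 0.003056 = 5.453056
  hemisphere S, so the sign is −
  Lon: 47° + 10/60 + 2.26/3600 = 47 + 0.166667 + 0.000628 = 47.167294
  E ⇒ keep positive
Point 2:
  Lat: 6.124′ = 0.102067°; total 0.102067
  S ⇒ negate
  λ: 178 + 39.086/60 = 178.651433
  hemisphere W, so the sign is −
Point 3:
  Latitude: degrees = first 2 digits = 1, minutes = 24.5938; 1 + 24.5938/60 = 1.409897
  N → positive
  λ: split at 3 digits → 000° and 51.2829′; 0 + 51.2829/60 = 0.854715
  W ⇒ negate
Point 4:
  Lat: 9.626′ = 0.160433°; total 78.160433
  hemisphere S, so the sign is −
  Longitude: 47 + 35.94/60 = 47.599000
  E ⇒ keep positive
Point 5:
  Lat: 34.883′ = 0.581383°; total 38.581383
  N ⇒ keep positive
  Lon: 167 + 4.693/60 = 167.078217
  E ⇒ keep positive

1. -5.45306, 47.16729
2. -0.10207, -178.65143
3. 1.40990, -0.85472
4. -78.16043, 47.59900
5. 38.58138, 167.07822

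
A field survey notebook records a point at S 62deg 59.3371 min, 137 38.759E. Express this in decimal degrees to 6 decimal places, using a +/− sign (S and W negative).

Latitude: 62 + 59.3371/60 = 62.9889517
hemisphere S, so the sign is −
λ: 38.759′ = 0.645983°; total 137.6459833
E ⇒ keep positive

-62.988952, 137.645983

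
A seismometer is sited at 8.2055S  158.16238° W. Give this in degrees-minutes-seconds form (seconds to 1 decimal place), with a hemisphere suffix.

8°12′19.8″ S, 158°09′44.6″ W

Lat: 0.205500 × 60 = 12.33000′ → 12′, remainder × 60 = 19.800″
λ: 0.162380° → 9.74280′; 0.74280 × 60 = 44.568″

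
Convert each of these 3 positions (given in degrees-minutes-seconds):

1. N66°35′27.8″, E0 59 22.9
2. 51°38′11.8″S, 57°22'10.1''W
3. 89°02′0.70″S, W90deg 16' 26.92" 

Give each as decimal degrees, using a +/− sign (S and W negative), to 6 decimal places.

Point 1:
  Latitude: 66° + 35/60 + 27.8/3600 = 66 + 0.583333 + 0.007722 = 66.5910556
  N ⇒ keep positive
  λ: 0° + 59/60 + 22.9/3600 = 0 + 0.983333 + 0.006361 = 0.9896944
  E ⇒ keep positive
Point 2:
  Latitude: 51 + 38/60 + 11.8/3600 = 51.6366111
  S → negative
  λ: 57 + 22/60 + 10.1/3600 = 57.3694722
  W → negative
Point 3:
  Latitude: 89° + 2/60 + 0.7/3600 = 89 + 0.033333 + 0.000194 = 89.0335278
  hemisphere S, so the sign is −
  Lon: 90 + 16/60 + 26.92/3600 = 90.2741444
  W ⇒ negate

1. 66.591056, 0.989694
2. -51.636611, -57.369472
3. -89.033528, -90.274144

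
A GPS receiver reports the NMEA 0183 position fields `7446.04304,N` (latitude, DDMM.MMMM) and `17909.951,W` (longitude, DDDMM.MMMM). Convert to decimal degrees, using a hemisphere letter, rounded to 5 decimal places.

Lat: split at 2 digits → 74° and 46.04304′; 74 + 46.04304/60 = 74.767384
Longitude: degrees = first 3 digits = 179, minutes = 9.951; 179 + 9.951/60 = 179.165850

74.76738° N, 179.16585° W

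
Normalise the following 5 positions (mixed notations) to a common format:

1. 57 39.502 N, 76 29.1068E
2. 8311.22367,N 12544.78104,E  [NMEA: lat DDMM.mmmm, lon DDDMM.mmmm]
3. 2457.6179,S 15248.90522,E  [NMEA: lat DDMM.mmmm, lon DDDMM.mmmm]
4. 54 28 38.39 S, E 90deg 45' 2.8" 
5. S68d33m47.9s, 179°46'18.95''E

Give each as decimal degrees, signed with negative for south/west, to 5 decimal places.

1. 57.65837, 76.48511
2. 83.18706, 125.74635
3. -24.96030, 152.81509
4. -54.47733, 90.75078
5. -68.56331, 179.77193

Point 1:
  φ: 39.502′ = 0.658367°; total 57.658367
  N → positive
  Lon: 76 + 29.1068/60 = 76.485113
  E ⇒ keep positive
Point 2:
  φ: degrees = first 2 digits = 83, minutes = 11.22367; 83 + 11.22367/60 = 83.187061
  N → positive
  Longitude: degrees = first 3 digits = 125, minutes = 44.78104; 125 + 44.78104/60 = 125.746351
  E ⇒ keep positive
Point 3:
  Latitude: degrees = first 2 digits = 24, minutes = 57.6179; 24 + 57.6179/60 = 24.960298
  hemisphere S, so the sign is −
  Longitude: split at 3 digits → 152° and 48.90522′; 152 + 48.90522/60 = 152.815087
  E ⇒ keep positive
Point 4:
  Latitude: 54 + 28/60 + 38.39/3600 = 54.477331
  S → negative
  Lon: 45′ + 2.8″ = 45.04667′; 90 + 45.04667/60 = 90.750778
  E → positive
Point 5:
  Lat: 33′ + 47.9″ = 33.79833′; 68 + 33.79833/60 = 68.563306
  hemisphere S, so the sign is −
  Longitude: 179° + 46/60 + 18.95/3600 = 179 + 0.766667 + 0.005264 = 179.771931
  E ⇒ keep positive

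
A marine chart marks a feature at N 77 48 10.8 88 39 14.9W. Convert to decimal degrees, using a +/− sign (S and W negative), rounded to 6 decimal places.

77.803000, -88.654139

Lat: 48′ + 10.8″ = 48.18000′; 77 + 48.18000/60 = 77.8030000
N ⇒ keep positive
Lon: 88° + 39/60 + 14.9/3600 = 88 + 0.650000 + 0.004139 = 88.6541389
W → negative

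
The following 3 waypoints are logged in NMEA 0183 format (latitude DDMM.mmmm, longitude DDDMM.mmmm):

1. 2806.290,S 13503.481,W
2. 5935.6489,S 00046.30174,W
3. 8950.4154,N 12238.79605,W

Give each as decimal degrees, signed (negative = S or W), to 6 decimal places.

1. -28.104833, -135.058017
2. -59.594148, -0.771696
3. 89.840257, -122.646601

Point 1:
  φ: degrees = first 2 digits = 28, minutes = 6.29; 28 + 6.29/60 = 28.1048333
  hemisphere S, so the sign is −
  λ: degrees = first 3 digits = 135, minutes = 3.481; 135 + 3.481/60 = 135.0580167
  W ⇒ negate
Point 2:
  φ: split at 2 digits → 59° and 35.6489′; 59 + 35.6489/60 = 59.5941483
  S ⇒ negate
  Lon: split at 3 digits → 000° and 46.30174′; 0 + 46.30174/60 = 0.7716957
  hemisphere W, so the sign is −
Point 3:
  φ: split at 2 digits → 89° and 50.4154′; 89 + 50.4154/60 = 89.8402567
  N ⇒ keep positive
  Longitude: degrees = first 3 digits = 122, minutes = 38.79605; 122 + 38.79605/60 = 122.6466008
  W ⇒ negate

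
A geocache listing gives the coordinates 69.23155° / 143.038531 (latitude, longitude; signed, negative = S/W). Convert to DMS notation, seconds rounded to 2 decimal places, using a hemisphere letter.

69°13′53.58″ N, 143°02′18.71″ E

φ: 0.231550 × 60 = 13.89300′ → 13′, remainder × 60 = 53.5800″
λ: 0.038531 × 60 = 2.31186′ → 2′, remainder × 60 = 18.7116″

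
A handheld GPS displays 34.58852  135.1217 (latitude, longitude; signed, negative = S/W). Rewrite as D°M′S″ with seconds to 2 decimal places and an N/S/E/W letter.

34°35′18.67″ N, 135°07′18.12″ E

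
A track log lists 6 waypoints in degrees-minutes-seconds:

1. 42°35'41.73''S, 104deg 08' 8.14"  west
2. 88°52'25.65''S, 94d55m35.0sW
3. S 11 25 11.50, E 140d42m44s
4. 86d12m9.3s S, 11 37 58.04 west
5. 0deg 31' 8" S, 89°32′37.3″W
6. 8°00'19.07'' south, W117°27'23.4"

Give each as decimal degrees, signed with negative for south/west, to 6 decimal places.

1. -42.594925, -104.135594
2. -88.873792, -94.926389
3. -11.419861, 140.712222
4. -86.202583, -11.632789
5. -0.518889, -89.543694
6. -8.005297, -117.456500

Point 1:
  Latitude: 35′ + 41.73″ = 35.69550′; 42 + 35.69550/60 = 42.5949250
  hemisphere S, so the sign is −
  λ: 104° + 8/60 + 8.14/3600 = 104 + 0.133333 + 0.002261 = 104.1355944
  W → negative
Point 2:
  Latitude: 52′ + 25.65″ = 52.42750′; 88 + 52.42750/60 = 88.8737917
  hemisphere S, so the sign is −
  Lon: 55′ + 35″ = 55.58333′; 94 + 55.58333/60 = 94.9263889
  W → negative
Point 3:
  Latitude: 25′ + 11.5″ = 25.19167′; 11 + 25.19167/60 = 11.4198611
  S → negative
  λ: 140° + 42/60 + 44/3600 = 140 + 0.700000 + 0.012222 = 140.7122222
  E ⇒ keep positive
Point 4:
  φ: 86 + 12/60 + 9.3/3600 = 86.2025833
  S → negative
  λ: 37′ + 58.04″ = 37.96733′; 11 + 37.96733/60 = 11.6327889
  W → negative
Point 5:
  Latitude: 0° + 31/60 + 8/3600 = 0 + 0.516667 + 0.002222 = 0.5188889
  hemisphere S, so the sign is −
  Longitude: 89° + 32/60 + 37.3/3600 = 89 + 0.533333 + 0.010361 = 89.5436944
  W ⇒ negate
Point 6:
  Lat: 0′ + 19.07″ = 0.31783′; 8 + 0.31783/60 = 8.0052972
  S → negative
  Lon: 117° + 27/60 + 23.4/3600 = 117 + 0.450000 + 0.006500 = 117.4565000
  hemisphere W, so the sign is −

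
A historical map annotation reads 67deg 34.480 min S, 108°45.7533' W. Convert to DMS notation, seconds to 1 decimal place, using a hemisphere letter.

Lat: fractional minutes 0.48000 × 60 = 28.800″
λ: fractional minutes 0.75330 × 60 = 45.198″

67°34′28.8″ S, 108°45′45.2″ W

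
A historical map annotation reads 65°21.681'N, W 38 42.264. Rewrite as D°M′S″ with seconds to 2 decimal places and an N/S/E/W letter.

65°21′40.86″ N, 38°42′15.84″ W

Latitude: fractional minutes 0.68100 × 60 = 40.8600″
λ: 42.26400′ → 42′ and 0.26400 × 60 = 15.8400″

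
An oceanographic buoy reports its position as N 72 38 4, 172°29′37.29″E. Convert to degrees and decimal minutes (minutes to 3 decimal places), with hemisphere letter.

φ: seconds/60 = 0.06667; minutes = 38 + 0.06667 = 38.06667
λ: seconds/60 = 0.62150; minutes = 29 + 0.62150 = 29.62150

72° 38.067′ N, 172° 29.622′ E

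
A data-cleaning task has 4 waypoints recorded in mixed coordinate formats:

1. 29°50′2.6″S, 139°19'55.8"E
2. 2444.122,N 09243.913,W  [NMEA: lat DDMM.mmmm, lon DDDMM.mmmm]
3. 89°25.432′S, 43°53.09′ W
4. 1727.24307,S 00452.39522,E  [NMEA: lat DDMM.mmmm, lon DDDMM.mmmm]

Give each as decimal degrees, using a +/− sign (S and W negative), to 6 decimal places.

Point 1:
  Lat: 29° + 50/60 + 2.6/3600 = 29 + 0.833333 + 0.000722 = 29.8340556
  hemisphere S, so the sign is −
  λ: 19′ + 55.8″ = 19.93000′; 139 + 19.93000/60 = 139.3321667
  E ⇒ keep positive
Point 2:
  φ: degrees = first 2 digits = 24, minutes = 44.122; 24 + 44.122/60 = 24.7353667
  N ⇒ keep positive
  Lon: degrees = first 3 digits = 92, minutes = 43.913; 92 + 43.913/60 = 92.7318833
  W ⇒ negate
Point 3:
  Lat: 89 + 25.432/60 = 89.4238667
  S ⇒ negate
  λ: 53.09′ = 0.884833°; total 43.8848333
  W → negative
Point 4:
  Lat: degrees = first 2 digits = 17, minutes = 27.24307; 17 + 27.24307/60 = 17.4540512
  S ⇒ negate
  Lon: split at 3 digits → 004° and 52.39522′; 4 + 52.39522/60 = 4.8732537
  E → positive

1. -29.834056, 139.332167
2. 24.735367, -92.731883
3. -89.423867, -43.884833
4. -17.454051, 4.873254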